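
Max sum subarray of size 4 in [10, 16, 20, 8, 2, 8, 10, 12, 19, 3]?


[0:4]: 54
[1:5]: 46
[2:6]: 38
[3:7]: 28
[4:8]: 32
[5:9]: 49
[6:10]: 44

Max: 54 at [0:4]


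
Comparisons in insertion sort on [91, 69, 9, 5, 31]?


Algorithm: insertion sort
Input: [91, 69, 9, 5, 31]
Sorted: [5, 9, 31, 69, 91]

9


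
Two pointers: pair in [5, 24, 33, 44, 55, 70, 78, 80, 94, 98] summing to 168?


lo=0(5)+hi=9(98)=103
lo=1(24)+hi=9(98)=122
lo=2(33)+hi=9(98)=131
lo=3(44)+hi=9(98)=142
lo=4(55)+hi=9(98)=153
lo=5(70)+hi=9(98)=168

Yes: 70+98=168


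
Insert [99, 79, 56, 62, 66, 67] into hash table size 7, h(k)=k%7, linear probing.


Insert 99: h=1 -> slot 1
Insert 79: h=2 -> slot 2
Insert 56: h=0 -> slot 0
Insert 62: h=6 -> slot 6
Insert 66: h=3 -> slot 3
Insert 67: h=4 -> slot 4

Table: [56, 99, 79, 66, 67, None, 62]


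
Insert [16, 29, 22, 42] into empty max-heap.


Insert 16: [16]
Insert 29: [29, 16]
Insert 22: [29, 16, 22]
Insert 42: [42, 29, 22, 16]

Final heap: [42, 29, 22, 16]


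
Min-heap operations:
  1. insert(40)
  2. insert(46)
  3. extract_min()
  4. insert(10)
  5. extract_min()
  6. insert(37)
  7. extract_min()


insert(40) -> [40]
insert(46) -> [40, 46]
extract_min()->40, [46]
insert(10) -> [10, 46]
extract_min()->10, [46]
insert(37) -> [37, 46]
extract_min()->37, [46]

Final heap: [46]


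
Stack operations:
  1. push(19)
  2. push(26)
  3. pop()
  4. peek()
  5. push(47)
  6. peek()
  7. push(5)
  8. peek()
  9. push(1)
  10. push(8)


push(19) -> [19]
push(26) -> [19, 26]
pop()->26, [19]
peek()->19
push(47) -> [19, 47]
peek()->47
push(5) -> [19, 47, 5]
peek()->5
push(1) -> [19, 47, 5, 1]
push(8) -> [19, 47, 5, 1, 8]

Final stack: [19, 47, 5, 1, 8]


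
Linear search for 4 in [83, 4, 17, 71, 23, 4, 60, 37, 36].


i=0: 83!=4
i=1: 4==4 found!

Found at 1, 2 comps


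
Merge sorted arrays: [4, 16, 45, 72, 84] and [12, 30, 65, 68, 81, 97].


Take 4 from A
Take 12 from B
Take 16 from A
Take 30 from B
Take 45 from A
Take 65 from B
Take 68 from B
Take 72 from A
Take 81 from B
Take 84 from A

Merged: [4, 12, 16, 30, 45, 65, 68, 72, 81, 84, 97]


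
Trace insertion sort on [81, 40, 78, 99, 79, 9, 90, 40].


Initial: [81, 40, 78, 99, 79, 9, 90, 40]
Insert 40: [40, 81, 78, 99, 79, 9, 90, 40]
Insert 78: [40, 78, 81, 99, 79, 9, 90, 40]
Insert 99: [40, 78, 81, 99, 79, 9, 90, 40]
Insert 79: [40, 78, 79, 81, 99, 9, 90, 40]
Insert 9: [9, 40, 78, 79, 81, 99, 90, 40]
Insert 90: [9, 40, 78, 79, 81, 90, 99, 40]
Insert 40: [9, 40, 40, 78, 79, 81, 90, 99]

Sorted: [9, 40, 40, 78, 79, 81, 90, 99]


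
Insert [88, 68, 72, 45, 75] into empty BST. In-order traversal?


Insert 88: root
Insert 68: L from 88
Insert 72: L from 88 -> R from 68
Insert 45: L from 88 -> L from 68
Insert 75: L from 88 -> R from 68 -> R from 72

In-order: [45, 68, 72, 75, 88]


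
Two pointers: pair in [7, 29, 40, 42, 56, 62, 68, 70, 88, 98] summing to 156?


lo=0(7)+hi=9(98)=105
lo=1(29)+hi=9(98)=127
lo=2(40)+hi=9(98)=138
lo=3(42)+hi=9(98)=140
lo=4(56)+hi=9(98)=154
lo=5(62)+hi=9(98)=160
lo=5(62)+hi=8(88)=150
lo=6(68)+hi=8(88)=156

Yes: 68+88=156


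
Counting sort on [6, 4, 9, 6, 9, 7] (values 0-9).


Input: [6, 4, 9, 6, 9, 7]
Counts: [0, 0, 0, 0, 1, 0, 2, 1, 0, 2]

Sorted: [4, 6, 6, 7, 9, 9]


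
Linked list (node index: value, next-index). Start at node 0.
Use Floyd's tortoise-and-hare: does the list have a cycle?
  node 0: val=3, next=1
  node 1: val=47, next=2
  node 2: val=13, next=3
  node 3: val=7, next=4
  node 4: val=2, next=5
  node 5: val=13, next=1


Floyd's tortoise (slow, +1) and hare (fast, +2):
  init: slow=0, fast=0
  step 1: slow=1, fast=2
  step 2: slow=2, fast=4
  step 3: slow=3, fast=1
  step 4: slow=4, fast=3
  step 5: slow=5, fast=5
  slow == fast at node 5: cycle detected

Cycle: yes


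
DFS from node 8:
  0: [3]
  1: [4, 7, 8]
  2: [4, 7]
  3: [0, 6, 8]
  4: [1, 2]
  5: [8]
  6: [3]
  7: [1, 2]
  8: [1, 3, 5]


Visit 8, push [5, 3, 1]
Visit 1, push [7, 4]
Visit 4, push [2]
Visit 2, push [7]
Visit 7, push []
Visit 3, push [6, 0]
Visit 0, push []
Visit 6, push []
Visit 5, push []

DFS order: [8, 1, 4, 2, 7, 3, 0, 6, 5]


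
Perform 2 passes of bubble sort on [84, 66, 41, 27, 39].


Initial: [84, 66, 41, 27, 39]
Pass 1: [66, 41, 27, 39, 84] (4 swaps)
Pass 2: [41, 27, 39, 66, 84] (3 swaps)

After 2 passes: [41, 27, 39, 66, 84]


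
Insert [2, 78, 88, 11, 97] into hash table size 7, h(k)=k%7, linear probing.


Insert 2: h=2 -> slot 2
Insert 78: h=1 -> slot 1
Insert 88: h=4 -> slot 4
Insert 11: h=4, 1 probes -> slot 5
Insert 97: h=6 -> slot 6

Table: [None, 78, 2, None, 88, 11, 97]


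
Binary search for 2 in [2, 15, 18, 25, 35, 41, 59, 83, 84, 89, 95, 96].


Step 1: lo=0, hi=11, mid=5, val=41
Step 2: lo=0, hi=4, mid=2, val=18
Step 3: lo=0, hi=1, mid=0, val=2

Found at index 0


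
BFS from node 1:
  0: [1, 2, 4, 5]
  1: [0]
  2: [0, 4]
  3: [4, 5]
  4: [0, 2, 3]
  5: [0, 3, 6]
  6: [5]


Visit 1, enqueue [0]
Visit 0, enqueue [2, 4, 5]
Visit 2, enqueue []
Visit 4, enqueue [3]
Visit 5, enqueue [6]
Visit 3, enqueue []
Visit 6, enqueue []

BFS order: [1, 0, 2, 4, 5, 3, 6]


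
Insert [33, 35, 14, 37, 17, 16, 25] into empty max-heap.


Insert 33: [33]
Insert 35: [35, 33]
Insert 14: [35, 33, 14]
Insert 37: [37, 35, 14, 33]
Insert 17: [37, 35, 14, 33, 17]
Insert 16: [37, 35, 16, 33, 17, 14]
Insert 25: [37, 35, 25, 33, 17, 14, 16]

Final heap: [37, 35, 25, 33, 17, 14, 16]


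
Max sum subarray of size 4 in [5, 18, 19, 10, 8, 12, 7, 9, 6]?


[0:4]: 52
[1:5]: 55
[2:6]: 49
[3:7]: 37
[4:8]: 36
[5:9]: 34

Max: 55 at [1:5]


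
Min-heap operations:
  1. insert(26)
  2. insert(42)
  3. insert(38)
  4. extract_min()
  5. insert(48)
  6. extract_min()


insert(26) -> [26]
insert(42) -> [26, 42]
insert(38) -> [26, 42, 38]
extract_min()->26, [38, 42]
insert(48) -> [38, 42, 48]
extract_min()->38, [42, 48]

Final heap: [42, 48]


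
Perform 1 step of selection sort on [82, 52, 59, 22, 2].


Initial: [82, 52, 59, 22, 2]
Step 1: min=2 at 4
  Swap: [2, 52, 59, 22, 82]

After 1 step: [2, 52, 59, 22, 82]


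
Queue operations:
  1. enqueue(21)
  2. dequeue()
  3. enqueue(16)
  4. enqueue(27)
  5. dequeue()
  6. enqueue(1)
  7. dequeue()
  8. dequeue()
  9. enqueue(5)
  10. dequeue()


enqueue(21) -> [21]
dequeue()->21, []
enqueue(16) -> [16]
enqueue(27) -> [16, 27]
dequeue()->16, [27]
enqueue(1) -> [27, 1]
dequeue()->27, [1]
dequeue()->1, []
enqueue(5) -> [5]
dequeue()->5, []

Final queue: []


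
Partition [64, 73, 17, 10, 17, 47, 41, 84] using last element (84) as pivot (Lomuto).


Pivot: 84
  64 <= 84: advance i (no swap)
  73 <= 84: advance i (no swap)
  17 <= 84: advance i (no swap)
  10 <= 84: advance i (no swap)
  17 <= 84: advance i (no swap)
  47 <= 84: advance i (no swap)
  41 <= 84: advance i (no swap)
Place pivot at 7: [64, 73, 17, 10, 17, 47, 41, 84]

Partitioned: [64, 73, 17, 10, 17, 47, 41, 84]


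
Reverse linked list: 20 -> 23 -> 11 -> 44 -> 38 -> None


Step 1: curr=20, set curr.next=prev(None) | reversed so far: 20
Step 2: curr=23, set curr.next=prev(20) | reversed so far: 23 -> 20
Step 3: curr=11, set curr.next=prev(23) | reversed so far: 11 -> 23 -> 20
Step 4: curr=44, set curr.next=prev(11) | reversed so far: 44 -> 11 -> 23 -> 20
Step 5: curr=38, set curr.next=prev(44) | reversed so far: 38 -> 44 -> 11 -> 23 -> 20

38 -> 44 -> 11 -> 23 -> 20 -> None


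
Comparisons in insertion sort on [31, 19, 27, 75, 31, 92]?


Algorithm: insertion sort
Input: [31, 19, 27, 75, 31, 92]
Sorted: [19, 27, 31, 31, 75, 92]

7


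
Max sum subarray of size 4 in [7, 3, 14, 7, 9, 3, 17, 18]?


[0:4]: 31
[1:5]: 33
[2:6]: 33
[3:7]: 36
[4:8]: 47

Max: 47 at [4:8]


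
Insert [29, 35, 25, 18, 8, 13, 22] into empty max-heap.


Insert 29: [29]
Insert 35: [35, 29]
Insert 25: [35, 29, 25]
Insert 18: [35, 29, 25, 18]
Insert 8: [35, 29, 25, 18, 8]
Insert 13: [35, 29, 25, 18, 8, 13]
Insert 22: [35, 29, 25, 18, 8, 13, 22]

Final heap: [35, 29, 25, 18, 8, 13, 22]


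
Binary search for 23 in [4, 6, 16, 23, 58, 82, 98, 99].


Step 1: lo=0, hi=7, mid=3, val=23

Found at index 3


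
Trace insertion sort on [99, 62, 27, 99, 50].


Initial: [99, 62, 27, 99, 50]
Insert 62: [62, 99, 27, 99, 50]
Insert 27: [27, 62, 99, 99, 50]
Insert 99: [27, 62, 99, 99, 50]
Insert 50: [27, 50, 62, 99, 99]

Sorted: [27, 50, 62, 99, 99]


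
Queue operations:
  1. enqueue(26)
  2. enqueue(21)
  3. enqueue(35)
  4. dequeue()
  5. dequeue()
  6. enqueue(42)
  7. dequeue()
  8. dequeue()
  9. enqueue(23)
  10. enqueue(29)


enqueue(26) -> [26]
enqueue(21) -> [26, 21]
enqueue(35) -> [26, 21, 35]
dequeue()->26, [21, 35]
dequeue()->21, [35]
enqueue(42) -> [35, 42]
dequeue()->35, [42]
dequeue()->42, []
enqueue(23) -> [23]
enqueue(29) -> [23, 29]

Final queue: [23, 29]


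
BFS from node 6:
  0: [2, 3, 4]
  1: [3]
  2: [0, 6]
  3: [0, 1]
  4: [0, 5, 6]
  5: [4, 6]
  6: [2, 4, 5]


Visit 6, enqueue [2, 4, 5]
Visit 2, enqueue [0]
Visit 4, enqueue []
Visit 5, enqueue []
Visit 0, enqueue [3]
Visit 3, enqueue [1]
Visit 1, enqueue []

BFS order: [6, 2, 4, 5, 0, 3, 1]


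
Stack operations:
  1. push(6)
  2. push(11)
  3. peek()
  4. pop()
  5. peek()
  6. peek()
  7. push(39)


push(6) -> [6]
push(11) -> [6, 11]
peek()->11
pop()->11, [6]
peek()->6
peek()->6
push(39) -> [6, 39]

Final stack: [6, 39]


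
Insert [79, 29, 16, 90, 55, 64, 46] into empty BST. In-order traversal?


Insert 79: root
Insert 29: L from 79
Insert 16: L from 79 -> L from 29
Insert 90: R from 79
Insert 55: L from 79 -> R from 29
Insert 64: L from 79 -> R from 29 -> R from 55
Insert 46: L from 79 -> R from 29 -> L from 55

In-order: [16, 29, 46, 55, 64, 79, 90]


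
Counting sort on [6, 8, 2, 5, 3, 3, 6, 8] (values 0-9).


Input: [6, 8, 2, 5, 3, 3, 6, 8]
Counts: [0, 0, 1, 2, 0, 1, 2, 0, 2, 0]

Sorted: [2, 3, 3, 5, 6, 6, 8, 8]


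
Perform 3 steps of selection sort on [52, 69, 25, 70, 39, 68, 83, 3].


Initial: [52, 69, 25, 70, 39, 68, 83, 3]
Step 1: min=3 at 7
  Swap: [3, 69, 25, 70, 39, 68, 83, 52]
Step 2: min=25 at 2
  Swap: [3, 25, 69, 70, 39, 68, 83, 52]
Step 3: min=39 at 4
  Swap: [3, 25, 39, 70, 69, 68, 83, 52]

After 3 steps: [3, 25, 39, 70, 69, 68, 83, 52]


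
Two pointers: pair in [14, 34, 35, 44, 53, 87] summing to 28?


lo=0(14)+hi=5(87)=101
lo=0(14)+hi=4(53)=67
lo=0(14)+hi=3(44)=58
lo=0(14)+hi=2(35)=49
lo=0(14)+hi=1(34)=48

No pair found


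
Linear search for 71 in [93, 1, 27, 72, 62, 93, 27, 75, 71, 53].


i=0: 93!=71
i=1: 1!=71
i=2: 27!=71
i=3: 72!=71
i=4: 62!=71
i=5: 93!=71
i=6: 27!=71
i=7: 75!=71
i=8: 71==71 found!

Found at 8, 9 comps


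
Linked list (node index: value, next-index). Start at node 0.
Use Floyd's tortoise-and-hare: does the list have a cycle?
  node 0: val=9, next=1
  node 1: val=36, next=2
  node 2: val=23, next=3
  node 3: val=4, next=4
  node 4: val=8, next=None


Floyd's tortoise (slow, +1) and hare (fast, +2):
  init: slow=0, fast=0
  step 1: slow=1, fast=2
  step 2: slow=2, fast=4
  step 3: fast -> None, no cycle

Cycle: no


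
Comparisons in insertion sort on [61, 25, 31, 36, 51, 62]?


Algorithm: insertion sort
Input: [61, 25, 31, 36, 51, 62]
Sorted: [25, 31, 36, 51, 61, 62]

8


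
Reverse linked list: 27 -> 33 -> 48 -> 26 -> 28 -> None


Step 1: curr=27, set curr.next=prev(None) | reversed so far: 27
Step 2: curr=33, set curr.next=prev(27) | reversed so far: 33 -> 27
Step 3: curr=48, set curr.next=prev(33) | reversed so far: 48 -> 33 -> 27
Step 4: curr=26, set curr.next=prev(48) | reversed so far: 26 -> 48 -> 33 -> 27
Step 5: curr=28, set curr.next=prev(26) | reversed so far: 28 -> 26 -> 48 -> 33 -> 27

28 -> 26 -> 48 -> 33 -> 27 -> None


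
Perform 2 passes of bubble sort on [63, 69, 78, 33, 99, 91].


Initial: [63, 69, 78, 33, 99, 91]
Pass 1: [63, 69, 33, 78, 91, 99] (2 swaps)
Pass 2: [63, 33, 69, 78, 91, 99] (1 swaps)

After 2 passes: [63, 33, 69, 78, 91, 99]


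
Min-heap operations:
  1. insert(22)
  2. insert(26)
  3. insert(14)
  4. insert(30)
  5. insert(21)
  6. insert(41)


insert(22) -> [22]
insert(26) -> [22, 26]
insert(14) -> [14, 26, 22]
insert(30) -> [14, 26, 22, 30]
insert(21) -> [14, 21, 22, 30, 26]
insert(41) -> [14, 21, 22, 30, 26, 41]

Final heap: [14, 21, 22, 30, 26, 41]


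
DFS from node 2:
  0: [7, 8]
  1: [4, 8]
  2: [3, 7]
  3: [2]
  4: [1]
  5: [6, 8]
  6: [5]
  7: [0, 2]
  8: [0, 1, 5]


Visit 2, push [7, 3]
Visit 3, push []
Visit 7, push [0]
Visit 0, push [8]
Visit 8, push [5, 1]
Visit 1, push [4]
Visit 4, push []
Visit 5, push [6]
Visit 6, push []

DFS order: [2, 3, 7, 0, 8, 1, 4, 5, 6]


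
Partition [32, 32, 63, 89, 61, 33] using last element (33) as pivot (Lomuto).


Pivot: 33
  32 <= 33: advance i (no swap)
  32 <= 33: advance i (no swap)
Place pivot at 2: [32, 32, 33, 89, 61, 63]

Partitioned: [32, 32, 33, 89, 61, 63]


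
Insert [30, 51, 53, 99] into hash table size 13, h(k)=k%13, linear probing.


Insert 30: h=4 -> slot 4
Insert 51: h=12 -> slot 12
Insert 53: h=1 -> slot 1
Insert 99: h=8 -> slot 8

Table: [None, 53, None, None, 30, None, None, None, 99, None, None, None, 51]


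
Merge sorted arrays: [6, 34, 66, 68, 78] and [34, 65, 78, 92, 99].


Take 6 from A
Take 34 from A
Take 34 from B
Take 65 from B
Take 66 from A
Take 68 from A
Take 78 from A

Merged: [6, 34, 34, 65, 66, 68, 78, 78, 92, 99]


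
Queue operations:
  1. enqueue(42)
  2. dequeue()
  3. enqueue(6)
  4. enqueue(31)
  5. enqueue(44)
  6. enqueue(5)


enqueue(42) -> [42]
dequeue()->42, []
enqueue(6) -> [6]
enqueue(31) -> [6, 31]
enqueue(44) -> [6, 31, 44]
enqueue(5) -> [6, 31, 44, 5]

Final queue: [6, 31, 44, 5]


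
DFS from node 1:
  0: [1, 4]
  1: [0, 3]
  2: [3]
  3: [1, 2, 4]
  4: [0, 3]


Visit 1, push [3, 0]
Visit 0, push [4]
Visit 4, push [3]
Visit 3, push [2]
Visit 2, push []

DFS order: [1, 0, 4, 3, 2]


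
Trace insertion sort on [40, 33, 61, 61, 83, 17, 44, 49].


Initial: [40, 33, 61, 61, 83, 17, 44, 49]
Insert 33: [33, 40, 61, 61, 83, 17, 44, 49]
Insert 61: [33, 40, 61, 61, 83, 17, 44, 49]
Insert 61: [33, 40, 61, 61, 83, 17, 44, 49]
Insert 83: [33, 40, 61, 61, 83, 17, 44, 49]
Insert 17: [17, 33, 40, 61, 61, 83, 44, 49]
Insert 44: [17, 33, 40, 44, 61, 61, 83, 49]
Insert 49: [17, 33, 40, 44, 49, 61, 61, 83]

Sorted: [17, 33, 40, 44, 49, 61, 61, 83]


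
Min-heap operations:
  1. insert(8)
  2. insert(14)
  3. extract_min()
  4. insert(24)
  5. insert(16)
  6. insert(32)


insert(8) -> [8]
insert(14) -> [8, 14]
extract_min()->8, [14]
insert(24) -> [14, 24]
insert(16) -> [14, 24, 16]
insert(32) -> [14, 24, 16, 32]

Final heap: [14, 24, 16, 32]


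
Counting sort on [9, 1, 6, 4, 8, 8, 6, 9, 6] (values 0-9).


Input: [9, 1, 6, 4, 8, 8, 6, 9, 6]
Counts: [0, 1, 0, 0, 1, 0, 3, 0, 2, 2]

Sorted: [1, 4, 6, 6, 6, 8, 8, 9, 9]


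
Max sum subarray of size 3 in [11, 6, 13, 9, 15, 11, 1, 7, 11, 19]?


[0:3]: 30
[1:4]: 28
[2:5]: 37
[3:6]: 35
[4:7]: 27
[5:8]: 19
[6:9]: 19
[7:10]: 37

Max: 37 at [2:5]


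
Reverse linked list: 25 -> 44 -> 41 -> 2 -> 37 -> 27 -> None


Step 1: curr=25, set curr.next=prev(None) | reversed so far: 25
Step 2: curr=44, set curr.next=prev(25) | reversed so far: 44 -> 25
Step 3: curr=41, set curr.next=prev(44) | reversed so far: 41 -> 44 -> 25
Step 4: curr=2, set curr.next=prev(41) | reversed so far: 2 -> 41 -> 44 -> 25
Step 5: curr=37, set curr.next=prev(2) | reversed so far: 37 -> 2 -> 41 -> 44 -> 25
Step 6: curr=27, set curr.next=prev(37) | reversed so far: 27 -> 37 -> 2 -> 41 -> 44 -> 25

27 -> 37 -> 2 -> 41 -> 44 -> 25 -> None


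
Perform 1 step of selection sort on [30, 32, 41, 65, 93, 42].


Initial: [30, 32, 41, 65, 93, 42]
Step 1: min=30 at 0
  Swap: [30, 32, 41, 65, 93, 42]

After 1 step: [30, 32, 41, 65, 93, 42]


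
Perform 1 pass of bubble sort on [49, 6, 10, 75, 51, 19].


Initial: [49, 6, 10, 75, 51, 19]
Pass 1: [6, 10, 49, 51, 19, 75] (4 swaps)

After 1 pass: [6, 10, 49, 51, 19, 75]


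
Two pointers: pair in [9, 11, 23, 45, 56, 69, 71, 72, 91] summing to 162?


lo=0(9)+hi=8(91)=100
lo=1(11)+hi=8(91)=102
lo=2(23)+hi=8(91)=114
lo=3(45)+hi=8(91)=136
lo=4(56)+hi=8(91)=147
lo=5(69)+hi=8(91)=160
lo=6(71)+hi=8(91)=162

Yes: 71+91=162


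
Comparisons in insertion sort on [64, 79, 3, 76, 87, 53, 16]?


Algorithm: insertion sort
Input: [64, 79, 3, 76, 87, 53, 16]
Sorted: [3, 16, 53, 64, 76, 79, 87]

17


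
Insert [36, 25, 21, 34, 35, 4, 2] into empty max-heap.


Insert 36: [36]
Insert 25: [36, 25]
Insert 21: [36, 25, 21]
Insert 34: [36, 34, 21, 25]
Insert 35: [36, 35, 21, 25, 34]
Insert 4: [36, 35, 21, 25, 34, 4]
Insert 2: [36, 35, 21, 25, 34, 4, 2]

Final heap: [36, 35, 21, 25, 34, 4, 2]


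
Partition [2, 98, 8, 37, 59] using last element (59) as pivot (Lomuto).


Pivot: 59
  2 <= 59: advance i (no swap)
  8 <= 59: swap -> [2, 8, 98, 37, 59]
  37 <= 59: swap -> [2, 8, 37, 98, 59]
Place pivot at 3: [2, 8, 37, 59, 98]

Partitioned: [2, 8, 37, 59, 98]


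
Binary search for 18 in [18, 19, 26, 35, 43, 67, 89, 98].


Step 1: lo=0, hi=7, mid=3, val=35
Step 2: lo=0, hi=2, mid=1, val=19
Step 3: lo=0, hi=0, mid=0, val=18

Found at index 0


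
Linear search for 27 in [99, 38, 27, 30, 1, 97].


i=0: 99!=27
i=1: 38!=27
i=2: 27==27 found!

Found at 2, 3 comps


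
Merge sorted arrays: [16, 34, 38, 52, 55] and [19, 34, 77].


Take 16 from A
Take 19 from B
Take 34 from A
Take 34 from B
Take 38 from A
Take 52 from A
Take 55 from A

Merged: [16, 19, 34, 34, 38, 52, 55, 77]


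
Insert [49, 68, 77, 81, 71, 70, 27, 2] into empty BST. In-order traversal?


Insert 49: root
Insert 68: R from 49
Insert 77: R from 49 -> R from 68
Insert 81: R from 49 -> R from 68 -> R from 77
Insert 71: R from 49 -> R from 68 -> L from 77
Insert 70: R from 49 -> R from 68 -> L from 77 -> L from 71
Insert 27: L from 49
Insert 2: L from 49 -> L from 27

In-order: [2, 27, 49, 68, 70, 71, 77, 81]


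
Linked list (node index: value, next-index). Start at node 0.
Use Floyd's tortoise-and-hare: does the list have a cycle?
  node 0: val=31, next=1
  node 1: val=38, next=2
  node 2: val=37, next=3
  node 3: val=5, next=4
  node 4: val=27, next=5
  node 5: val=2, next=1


Floyd's tortoise (slow, +1) and hare (fast, +2):
  init: slow=0, fast=0
  step 1: slow=1, fast=2
  step 2: slow=2, fast=4
  step 3: slow=3, fast=1
  step 4: slow=4, fast=3
  step 5: slow=5, fast=5
  slow == fast at node 5: cycle detected

Cycle: yes


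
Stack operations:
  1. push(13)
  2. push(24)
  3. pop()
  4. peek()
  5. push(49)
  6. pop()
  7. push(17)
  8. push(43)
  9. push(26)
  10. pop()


push(13) -> [13]
push(24) -> [13, 24]
pop()->24, [13]
peek()->13
push(49) -> [13, 49]
pop()->49, [13]
push(17) -> [13, 17]
push(43) -> [13, 17, 43]
push(26) -> [13, 17, 43, 26]
pop()->26, [13, 17, 43]

Final stack: [13, 17, 43]


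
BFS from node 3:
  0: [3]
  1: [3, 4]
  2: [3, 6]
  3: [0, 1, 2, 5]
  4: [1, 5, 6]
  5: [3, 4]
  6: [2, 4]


Visit 3, enqueue [0, 1, 2, 5]
Visit 0, enqueue []
Visit 1, enqueue [4]
Visit 2, enqueue [6]
Visit 5, enqueue []
Visit 4, enqueue []
Visit 6, enqueue []

BFS order: [3, 0, 1, 2, 5, 4, 6]


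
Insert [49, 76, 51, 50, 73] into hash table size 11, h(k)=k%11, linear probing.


Insert 49: h=5 -> slot 5
Insert 76: h=10 -> slot 10
Insert 51: h=7 -> slot 7
Insert 50: h=6 -> slot 6
Insert 73: h=7, 1 probes -> slot 8

Table: [None, None, None, None, None, 49, 50, 51, 73, None, 76]


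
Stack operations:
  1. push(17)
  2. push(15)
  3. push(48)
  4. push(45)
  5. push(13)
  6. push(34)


push(17) -> [17]
push(15) -> [17, 15]
push(48) -> [17, 15, 48]
push(45) -> [17, 15, 48, 45]
push(13) -> [17, 15, 48, 45, 13]
push(34) -> [17, 15, 48, 45, 13, 34]

Final stack: [17, 15, 48, 45, 13, 34]


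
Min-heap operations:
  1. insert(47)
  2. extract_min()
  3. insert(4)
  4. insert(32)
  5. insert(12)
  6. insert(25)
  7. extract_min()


insert(47) -> [47]
extract_min()->47, []
insert(4) -> [4]
insert(32) -> [4, 32]
insert(12) -> [4, 32, 12]
insert(25) -> [4, 25, 12, 32]
extract_min()->4, [12, 25, 32]

Final heap: [12, 25, 32]


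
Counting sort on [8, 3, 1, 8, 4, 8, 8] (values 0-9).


Input: [8, 3, 1, 8, 4, 8, 8]
Counts: [0, 1, 0, 1, 1, 0, 0, 0, 4, 0]

Sorted: [1, 3, 4, 8, 8, 8, 8]


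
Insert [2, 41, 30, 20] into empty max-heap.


Insert 2: [2]
Insert 41: [41, 2]
Insert 30: [41, 2, 30]
Insert 20: [41, 20, 30, 2]

Final heap: [41, 20, 30, 2]


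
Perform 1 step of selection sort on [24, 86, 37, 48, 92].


Initial: [24, 86, 37, 48, 92]
Step 1: min=24 at 0
  Swap: [24, 86, 37, 48, 92]

After 1 step: [24, 86, 37, 48, 92]


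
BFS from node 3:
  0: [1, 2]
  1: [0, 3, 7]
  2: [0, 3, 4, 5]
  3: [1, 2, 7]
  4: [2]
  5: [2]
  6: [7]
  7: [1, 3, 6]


Visit 3, enqueue [1, 2, 7]
Visit 1, enqueue [0]
Visit 2, enqueue [4, 5]
Visit 7, enqueue [6]
Visit 0, enqueue []
Visit 4, enqueue []
Visit 5, enqueue []
Visit 6, enqueue []

BFS order: [3, 1, 2, 7, 0, 4, 5, 6]


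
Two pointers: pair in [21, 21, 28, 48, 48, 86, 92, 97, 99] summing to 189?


lo=0(21)+hi=8(99)=120
lo=1(21)+hi=8(99)=120
lo=2(28)+hi=8(99)=127
lo=3(48)+hi=8(99)=147
lo=4(48)+hi=8(99)=147
lo=5(86)+hi=8(99)=185
lo=6(92)+hi=8(99)=191
lo=6(92)+hi=7(97)=189

Yes: 92+97=189


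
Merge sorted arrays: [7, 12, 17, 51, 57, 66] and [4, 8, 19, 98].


Take 4 from B
Take 7 from A
Take 8 from B
Take 12 from A
Take 17 from A
Take 19 from B
Take 51 from A
Take 57 from A
Take 66 from A

Merged: [4, 7, 8, 12, 17, 19, 51, 57, 66, 98]


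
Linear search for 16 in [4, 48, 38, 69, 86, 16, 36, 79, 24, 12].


i=0: 4!=16
i=1: 48!=16
i=2: 38!=16
i=3: 69!=16
i=4: 86!=16
i=5: 16==16 found!

Found at 5, 6 comps


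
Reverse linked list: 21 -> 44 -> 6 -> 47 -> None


Step 1: curr=21, set curr.next=prev(None) | reversed so far: 21
Step 2: curr=44, set curr.next=prev(21) | reversed so far: 44 -> 21
Step 3: curr=6, set curr.next=prev(44) | reversed so far: 6 -> 44 -> 21
Step 4: curr=47, set curr.next=prev(6) | reversed so far: 47 -> 6 -> 44 -> 21

47 -> 6 -> 44 -> 21 -> None


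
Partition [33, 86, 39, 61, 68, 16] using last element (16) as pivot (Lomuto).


Pivot: 16
Place pivot at 0: [16, 86, 39, 61, 68, 33]

Partitioned: [16, 86, 39, 61, 68, 33]


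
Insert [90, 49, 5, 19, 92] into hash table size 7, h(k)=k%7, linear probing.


Insert 90: h=6 -> slot 6
Insert 49: h=0 -> slot 0
Insert 5: h=5 -> slot 5
Insert 19: h=5, 3 probes -> slot 1
Insert 92: h=1, 1 probes -> slot 2

Table: [49, 19, 92, None, None, 5, 90]


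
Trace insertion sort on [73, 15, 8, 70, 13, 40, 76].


Initial: [73, 15, 8, 70, 13, 40, 76]
Insert 15: [15, 73, 8, 70, 13, 40, 76]
Insert 8: [8, 15, 73, 70, 13, 40, 76]
Insert 70: [8, 15, 70, 73, 13, 40, 76]
Insert 13: [8, 13, 15, 70, 73, 40, 76]
Insert 40: [8, 13, 15, 40, 70, 73, 76]
Insert 76: [8, 13, 15, 40, 70, 73, 76]

Sorted: [8, 13, 15, 40, 70, 73, 76]


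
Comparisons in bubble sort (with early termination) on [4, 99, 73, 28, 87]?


Algorithm: bubble sort (with early termination)
Input: [4, 99, 73, 28, 87]
Sorted: [4, 28, 73, 87, 99]

9


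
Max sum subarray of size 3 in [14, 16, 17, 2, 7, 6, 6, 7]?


[0:3]: 47
[1:4]: 35
[2:5]: 26
[3:6]: 15
[4:7]: 19
[5:8]: 19

Max: 47 at [0:3]


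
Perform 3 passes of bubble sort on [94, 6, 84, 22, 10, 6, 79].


Initial: [94, 6, 84, 22, 10, 6, 79]
Pass 1: [6, 84, 22, 10, 6, 79, 94] (6 swaps)
Pass 2: [6, 22, 10, 6, 79, 84, 94] (4 swaps)
Pass 3: [6, 10, 6, 22, 79, 84, 94] (2 swaps)

After 3 passes: [6, 10, 6, 22, 79, 84, 94]


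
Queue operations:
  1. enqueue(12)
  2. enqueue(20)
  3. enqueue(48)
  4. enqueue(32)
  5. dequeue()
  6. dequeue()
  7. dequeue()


enqueue(12) -> [12]
enqueue(20) -> [12, 20]
enqueue(48) -> [12, 20, 48]
enqueue(32) -> [12, 20, 48, 32]
dequeue()->12, [20, 48, 32]
dequeue()->20, [48, 32]
dequeue()->48, [32]

Final queue: [32]


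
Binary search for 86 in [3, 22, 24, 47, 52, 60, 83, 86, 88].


Step 1: lo=0, hi=8, mid=4, val=52
Step 2: lo=5, hi=8, mid=6, val=83
Step 3: lo=7, hi=8, mid=7, val=86

Found at index 7


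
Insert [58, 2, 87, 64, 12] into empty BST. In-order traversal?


Insert 58: root
Insert 2: L from 58
Insert 87: R from 58
Insert 64: R from 58 -> L from 87
Insert 12: L from 58 -> R from 2

In-order: [2, 12, 58, 64, 87]


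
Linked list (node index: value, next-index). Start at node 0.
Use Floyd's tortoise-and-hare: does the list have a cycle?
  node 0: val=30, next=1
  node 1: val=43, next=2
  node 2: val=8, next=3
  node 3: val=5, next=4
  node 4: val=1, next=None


Floyd's tortoise (slow, +1) and hare (fast, +2):
  init: slow=0, fast=0
  step 1: slow=1, fast=2
  step 2: slow=2, fast=4
  step 3: fast -> None, no cycle

Cycle: no


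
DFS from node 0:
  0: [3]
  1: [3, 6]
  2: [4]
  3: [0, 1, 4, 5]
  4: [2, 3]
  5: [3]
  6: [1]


Visit 0, push [3]
Visit 3, push [5, 4, 1]
Visit 1, push [6]
Visit 6, push []
Visit 4, push [2]
Visit 2, push []
Visit 5, push []

DFS order: [0, 3, 1, 6, 4, 2, 5]


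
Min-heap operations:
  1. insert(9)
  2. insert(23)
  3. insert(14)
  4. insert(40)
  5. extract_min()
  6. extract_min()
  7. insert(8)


insert(9) -> [9]
insert(23) -> [9, 23]
insert(14) -> [9, 23, 14]
insert(40) -> [9, 23, 14, 40]
extract_min()->9, [14, 23, 40]
extract_min()->14, [23, 40]
insert(8) -> [8, 40, 23]

Final heap: [8, 40, 23]


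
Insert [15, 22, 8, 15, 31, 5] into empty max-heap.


Insert 15: [15]
Insert 22: [22, 15]
Insert 8: [22, 15, 8]
Insert 15: [22, 15, 8, 15]
Insert 31: [31, 22, 8, 15, 15]
Insert 5: [31, 22, 8, 15, 15, 5]

Final heap: [31, 22, 8, 15, 15, 5]


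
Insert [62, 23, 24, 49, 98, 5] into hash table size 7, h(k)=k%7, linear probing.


Insert 62: h=6 -> slot 6
Insert 23: h=2 -> slot 2
Insert 24: h=3 -> slot 3
Insert 49: h=0 -> slot 0
Insert 98: h=0, 1 probes -> slot 1
Insert 5: h=5 -> slot 5

Table: [49, 98, 23, 24, None, 5, 62]


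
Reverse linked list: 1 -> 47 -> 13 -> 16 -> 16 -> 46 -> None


Step 1: curr=1, set curr.next=prev(None) | reversed so far: 1
Step 2: curr=47, set curr.next=prev(1) | reversed so far: 47 -> 1
Step 3: curr=13, set curr.next=prev(47) | reversed so far: 13 -> 47 -> 1
Step 4: curr=16, set curr.next=prev(13) | reversed so far: 16 -> 13 -> 47 -> 1
Step 5: curr=16, set curr.next=prev(16) | reversed so far: 16 -> 16 -> 13 -> 47 -> 1
Step 6: curr=46, set curr.next=prev(16) | reversed so far: 46 -> 16 -> 16 -> 13 -> 47 -> 1

46 -> 16 -> 16 -> 13 -> 47 -> 1 -> None


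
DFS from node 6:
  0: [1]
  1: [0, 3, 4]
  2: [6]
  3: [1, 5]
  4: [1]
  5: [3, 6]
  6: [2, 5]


Visit 6, push [5, 2]
Visit 2, push []
Visit 5, push [3]
Visit 3, push [1]
Visit 1, push [4, 0]
Visit 0, push []
Visit 4, push []

DFS order: [6, 2, 5, 3, 1, 0, 4]


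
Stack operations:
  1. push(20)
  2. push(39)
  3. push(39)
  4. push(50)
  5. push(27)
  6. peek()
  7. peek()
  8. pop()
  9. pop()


push(20) -> [20]
push(39) -> [20, 39]
push(39) -> [20, 39, 39]
push(50) -> [20, 39, 39, 50]
push(27) -> [20, 39, 39, 50, 27]
peek()->27
peek()->27
pop()->27, [20, 39, 39, 50]
pop()->50, [20, 39, 39]

Final stack: [20, 39, 39]


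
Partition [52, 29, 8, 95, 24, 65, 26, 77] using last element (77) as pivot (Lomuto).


Pivot: 77
  52 <= 77: advance i (no swap)
  29 <= 77: advance i (no swap)
  8 <= 77: advance i (no swap)
  24 <= 77: swap -> [52, 29, 8, 24, 95, 65, 26, 77]
  65 <= 77: swap -> [52, 29, 8, 24, 65, 95, 26, 77]
  26 <= 77: swap -> [52, 29, 8, 24, 65, 26, 95, 77]
Place pivot at 6: [52, 29, 8, 24, 65, 26, 77, 95]

Partitioned: [52, 29, 8, 24, 65, 26, 77, 95]


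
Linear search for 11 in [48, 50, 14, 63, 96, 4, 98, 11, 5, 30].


i=0: 48!=11
i=1: 50!=11
i=2: 14!=11
i=3: 63!=11
i=4: 96!=11
i=5: 4!=11
i=6: 98!=11
i=7: 11==11 found!

Found at 7, 8 comps


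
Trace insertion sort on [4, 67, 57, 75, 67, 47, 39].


Initial: [4, 67, 57, 75, 67, 47, 39]
Insert 67: [4, 67, 57, 75, 67, 47, 39]
Insert 57: [4, 57, 67, 75, 67, 47, 39]
Insert 75: [4, 57, 67, 75, 67, 47, 39]
Insert 67: [4, 57, 67, 67, 75, 47, 39]
Insert 47: [4, 47, 57, 67, 67, 75, 39]
Insert 39: [4, 39, 47, 57, 67, 67, 75]

Sorted: [4, 39, 47, 57, 67, 67, 75]


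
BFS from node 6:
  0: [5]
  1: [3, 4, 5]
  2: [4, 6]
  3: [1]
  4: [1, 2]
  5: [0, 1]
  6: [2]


Visit 6, enqueue [2]
Visit 2, enqueue [4]
Visit 4, enqueue [1]
Visit 1, enqueue [3, 5]
Visit 3, enqueue []
Visit 5, enqueue [0]
Visit 0, enqueue []

BFS order: [6, 2, 4, 1, 3, 5, 0]


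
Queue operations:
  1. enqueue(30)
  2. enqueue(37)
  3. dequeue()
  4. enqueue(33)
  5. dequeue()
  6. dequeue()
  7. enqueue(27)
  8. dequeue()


enqueue(30) -> [30]
enqueue(37) -> [30, 37]
dequeue()->30, [37]
enqueue(33) -> [37, 33]
dequeue()->37, [33]
dequeue()->33, []
enqueue(27) -> [27]
dequeue()->27, []

Final queue: []


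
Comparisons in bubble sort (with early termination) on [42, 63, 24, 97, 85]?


Algorithm: bubble sort (with early termination)
Input: [42, 63, 24, 97, 85]
Sorted: [24, 42, 63, 85, 97]

9


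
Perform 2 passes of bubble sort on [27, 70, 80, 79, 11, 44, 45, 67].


Initial: [27, 70, 80, 79, 11, 44, 45, 67]
Pass 1: [27, 70, 79, 11, 44, 45, 67, 80] (5 swaps)
Pass 2: [27, 70, 11, 44, 45, 67, 79, 80] (4 swaps)

After 2 passes: [27, 70, 11, 44, 45, 67, 79, 80]


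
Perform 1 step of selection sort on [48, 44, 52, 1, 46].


Initial: [48, 44, 52, 1, 46]
Step 1: min=1 at 3
  Swap: [1, 44, 52, 48, 46]

After 1 step: [1, 44, 52, 48, 46]


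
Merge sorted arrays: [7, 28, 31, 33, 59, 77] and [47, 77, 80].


Take 7 from A
Take 28 from A
Take 31 from A
Take 33 from A
Take 47 from B
Take 59 from A
Take 77 from A

Merged: [7, 28, 31, 33, 47, 59, 77, 77, 80]


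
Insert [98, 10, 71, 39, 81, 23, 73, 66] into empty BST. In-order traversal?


Insert 98: root
Insert 10: L from 98
Insert 71: L from 98 -> R from 10
Insert 39: L from 98 -> R from 10 -> L from 71
Insert 81: L from 98 -> R from 10 -> R from 71
Insert 23: L from 98 -> R from 10 -> L from 71 -> L from 39
Insert 73: L from 98 -> R from 10 -> R from 71 -> L from 81
Insert 66: L from 98 -> R from 10 -> L from 71 -> R from 39

In-order: [10, 23, 39, 66, 71, 73, 81, 98]


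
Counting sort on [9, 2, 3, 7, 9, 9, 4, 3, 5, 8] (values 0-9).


Input: [9, 2, 3, 7, 9, 9, 4, 3, 5, 8]
Counts: [0, 0, 1, 2, 1, 1, 0, 1, 1, 3]

Sorted: [2, 3, 3, 4, 5, 7, 8, 9, 9, 9]


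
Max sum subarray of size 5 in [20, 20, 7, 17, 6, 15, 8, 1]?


[0:5]: 70
[1:6]: 65
[2:7]: 53
[3:8]: 47

Max: 70 at [0:5]


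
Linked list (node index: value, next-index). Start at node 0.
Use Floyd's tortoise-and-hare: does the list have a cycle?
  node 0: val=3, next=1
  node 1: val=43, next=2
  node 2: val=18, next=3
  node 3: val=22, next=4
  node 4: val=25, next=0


Floyd's tortoise (slow, +1) and hare (fast, +2):
  init: slow=0, fast=0
  step 1: slow=1, fast=2
  step 2: slow=2, fast=4
  step 3: slow=3, fast=1
  step 4: slow=4, fast=3
  step 5: slow=0, fast=0
  slow == fast at node 0: cycle detected

Cycle: yes


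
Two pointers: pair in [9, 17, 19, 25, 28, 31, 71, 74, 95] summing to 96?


lo=0(9)+hi=8(95)=104
lo=0(9)+hi=7(74)=83
lo=1(17)+hi=7(74)=91
lo=2(19)+hi=7(74)=93
lo=3(25)+hi=7(74)=99
lo=3(25)+hi=6(71)=96

Yes: 25+71=96


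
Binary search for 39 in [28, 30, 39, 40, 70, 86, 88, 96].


Step 1: lo=0, hi=7, mid=3, val=40
Step 2: lo=0, hi=2, mid=1, val=30
Step 3: lo=2, hi=2, mid=2, val=39

Found at index 2


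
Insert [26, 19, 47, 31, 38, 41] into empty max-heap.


Insert 26: [26]
Insert 19: [26, 19]
Insert 47: [47, 19, 26]
Insert 31: [47, 31, 26, 19]
Insert 38: [47, 38, 26, 19, 31]
Insert 41: [47, 38, 41, 19, 31, 26]

Final heap: [47, 38, 41, 19, 31, 26]


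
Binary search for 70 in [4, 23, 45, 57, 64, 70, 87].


Step 1: lo=0, hi=6, mid=3, val=57
Step 2: lo=4, hi=6, mid=5, val=70

Found at index 5


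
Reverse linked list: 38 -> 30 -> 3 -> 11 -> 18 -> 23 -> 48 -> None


Step 1: curr=38, set curr.next=prev(None) | reversed so far: 38
Step 2: curr=30, set curr.next=prev(38) | reversed so far: 30 -> 38
Step 3: curr=3, set curr.next=prev(30) | reversed so far: 3 -> 30 -> 38
Step 4: curr=11, set curr.next=prev(3) | reversed so far: 11 -> 3 -> 30 -> 38
Step 5: curr=18, set curr.next=prev(11) | reversed so far: 18 -> 11 -> 3 -> 30 -> 38
Step 6: curr=23, set curr.next=prev(18) | reversed so far: 23 -> 18 -> 11 -> 3 -> 30 -> 38
Step 7: curr=48, set curr.next=prev(23) | reversed so far: 48 -> 23 -> 18 -> 11 -> 3 -> 30 -> 38

48 -> 23 -> 18 -> 11 -> 3 -> 30 -> 38 -> None


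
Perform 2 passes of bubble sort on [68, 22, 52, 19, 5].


Initial: [68, 22, 52, 19, 5]
Pass 1: [22, 52, 19, 5, 68] (4 swaps)
Pass 2: [22, 19, 5, 52, 68] (2 swaps)

After 2 passes: [22, 19, 5, 52, 68]


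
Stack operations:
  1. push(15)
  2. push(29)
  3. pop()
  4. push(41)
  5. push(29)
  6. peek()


push(15) -> [15]
push(29) -> [15, 29]
pop()->29, [15]
push(41) -> [15, 41]
push(29) -> [15, 41, 29]
peek()->29

Final stack: [15, 41, 29]


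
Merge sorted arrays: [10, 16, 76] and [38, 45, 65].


Take 10 from A
Take 16 from A
Take 38 from B
Take 45 from B
Take 65 from B

Merged: [10, 16, 38, 45, 65, 76]


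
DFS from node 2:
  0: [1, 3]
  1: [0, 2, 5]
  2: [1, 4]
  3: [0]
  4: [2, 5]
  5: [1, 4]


Visit 2, push [4, 1]
Visit 1, push [5, 0]
Visit 0, push [3]
Visit 3, push []
Visit 5, push [4]
Visit 4, push []

DFS order: [2, 1, 0, 3, 5, 4]


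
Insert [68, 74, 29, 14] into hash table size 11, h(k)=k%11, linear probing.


Insert 68: h=2 -> slot 2
Insert 74: h=8 -> slot 8
Insert 29: h=7 -> slot 7
Insert 14: h=3 -> slot 3

Table: [None, None, 68, 14, None, None, None, 29, 74, None, None]


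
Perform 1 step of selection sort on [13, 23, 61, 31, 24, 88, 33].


Initial: [13, 23, 61, 31, 24, 88, 33]
Step 1: min=13 at 0
  Swap: [13, 23, 61, 31, 24, 88, 33]

After 1 step: [13, 23, 61, 31, 24, 88, 33]


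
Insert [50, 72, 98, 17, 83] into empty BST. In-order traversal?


Insert 50: root
Insert 72: R from 50
Insert 98: R from 50 -> R from 72
Insert 17: L from 50
Insert 83: R from 50 -> R from 72 -> L from 98

In-order: [17, 50, 72, 83, 98]


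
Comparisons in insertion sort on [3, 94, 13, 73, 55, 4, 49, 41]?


Algorithm: insertion sort
Input: [3, 94, 13, 73, 55, 4, 49, 41]
Sorted: [3, 4, 13, 41, 49, 55, 73, 94]

22


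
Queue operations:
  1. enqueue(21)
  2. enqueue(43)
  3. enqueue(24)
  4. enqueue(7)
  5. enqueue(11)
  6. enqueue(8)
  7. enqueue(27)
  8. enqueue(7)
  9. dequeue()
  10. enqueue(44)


enqueue(21) -> [21]
enqueue(43) -> [21, 43]
enqueue(24) -> [21, 43, 24]
enqueue(7) -> [21, 43, 24, 7]
enqueue(11) -> [21, 43, 24, 7, 11]
enqueue(8) -> [21, 43, 24, 7, 11, 8]
enqueue(27) -> [21, 43, 24, 7, 11, 8, 27]
enqueue(7) -> [21, 43, 24, 7, 11, 8, 27, 7]
dequeue()->21, [43, 24, 7, 11, 8, 27, 7]
enqueue(44) -> [43, 24, 7, 11, 8, 27, 7, 44]

Final queue: [43, 24, 7, 11, 8, 27, 7, 44]


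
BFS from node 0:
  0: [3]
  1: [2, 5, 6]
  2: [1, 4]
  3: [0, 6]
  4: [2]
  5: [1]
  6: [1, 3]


Visit 0, enqueue [3]
Visit 3, enqueue [6]
Visit 6, enqueue [1]
Visit 1, enqueue [2, 5]
Visit 2, enqueue [4]
Visit 5, enqueue []
Visit 4, enqueue []

BFS order: [0, 3, 6, 1, 2, 5, 4]


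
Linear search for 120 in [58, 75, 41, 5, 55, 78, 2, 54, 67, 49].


i=0: 58!=120
i=1: 75!=120
i=2: 41!=120
i=3: 5!=120
i=4: 55!=120
i=5: 78!=120
i=6: 2!=120
i=7: 54!=120
i=8: 67!=120
i=9: 49!=120

Not found, 10 comps


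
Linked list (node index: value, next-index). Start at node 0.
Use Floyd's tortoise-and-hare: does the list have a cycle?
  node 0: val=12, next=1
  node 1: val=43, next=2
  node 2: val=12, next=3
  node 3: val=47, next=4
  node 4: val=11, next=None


Floyd's tortoise (slow, +1) and hare (fast, +2):
  init: slow=0, fast=0
  step 1: slow=1, fast=2
  step 2: slow=2, fast=4
  step 3: fast -> None, no cycle

Cycle: no


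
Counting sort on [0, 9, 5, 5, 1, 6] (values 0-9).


Input: [0, 9, 5, 5, 1, 6]
Counts: [1, 1, 0, 0, 0, 2, 1, 0, 0, 1]

Sorted: [0, 1, 5, 5, 6, 9]


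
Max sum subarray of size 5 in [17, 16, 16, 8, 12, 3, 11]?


[0:5]: 69
[1:6]: 55
[2:7]: 50

Max: 69 at [0:5]


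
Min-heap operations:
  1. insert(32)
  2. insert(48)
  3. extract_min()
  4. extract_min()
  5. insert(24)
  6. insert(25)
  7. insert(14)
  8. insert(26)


insert(32) -> [32]
insert(48) -> [32, 48]
extract_min()->32, [48]
extract_min()->48, []
insert(24) -> [24]
insert(25) -> [24, 25]
insert(14) -> [14, 25, 24]
insert(26) -> [14, 25, 24, 26]

Final heap: [14, 25, 24, 26]


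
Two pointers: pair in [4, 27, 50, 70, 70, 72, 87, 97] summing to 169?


lo=0(4)+hi=7(97)=101
lo=1(27)+hi=7(97)=124
lo=2(50)+hi=7(97)=147
lo=3(70)+hi=7(97)=167
lo=4(70)+hi=7(97)=167
lo=5(72)+hi=7(97)=169

Yes: 72+97=169


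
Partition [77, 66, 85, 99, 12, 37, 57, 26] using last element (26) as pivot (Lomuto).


Pivot: 26
  12 <= 26: swap -> [12, 66, 85, 99, 77, 37, 57, 26]
Place pivot at 1: [12, 26, 85, 99, 77, 37, 57, 66]

Partitioned: [12, 26, 85, 99, 77, 37, 57, 66]


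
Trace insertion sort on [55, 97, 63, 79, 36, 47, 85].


Initial: [55, 97, 63, 79, 36, 47, 85]
Insert 97: [55, 97, 63, 79, 36, 47, 85]
Insert 63: [55, 63, 97, 79, 36, 47, 85]
Insert 79: [55, 63, 79, 97, 36, 47, 85]
Insert 36: [36, 55, 63, 79, 97, 47, 85]
Insert 47: [36, 47, 55, 63, 79, 97, 85]
Insert 85: [36, 47, 55, 63, 79, 85, 97]

Sorted: [36, 47, 55, 63, 79, 85, 97]


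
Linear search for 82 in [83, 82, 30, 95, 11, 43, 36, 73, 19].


i=0: 83!=82
i=1: 82==82 found!

Found at 1, 2 comps


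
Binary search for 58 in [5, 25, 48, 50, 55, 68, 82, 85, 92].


Step 1: lo=0, hi=8, mid=4, val=55
Step 2: lo=5, hi=8, mid=6, val=82
Step 3: lo=5, hi=5, mid=5, val=68

Not found


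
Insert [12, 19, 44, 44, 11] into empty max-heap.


Insert 12: [12]
Insert 19: [19, 12]
Insert 44: [44, 12, 19]
Insert 44: [44, 44, 19, 12]
Insert 11: [44, 44, 19, 12, 11]

Final heap: [44, 44, 19, 12, 11]


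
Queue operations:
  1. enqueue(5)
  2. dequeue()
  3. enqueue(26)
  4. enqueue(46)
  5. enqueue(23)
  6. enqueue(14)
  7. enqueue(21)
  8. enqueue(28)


enqueue(5) -> [5]
dequeue()->5, []
enqueue(26) -> [26]
enqueue(46) -> [26, 46]
enqueue(23) -> [26, 46, 23]
enqueue(14) -> [26, 46, 23, 14]
enqueue(21) -> [26, 46, 23, 14, 21]
enqueue(28) -> [26, 46, 23, 14, 21, 28]

Final queue: [26, 46, 23, 14, 21, 28]


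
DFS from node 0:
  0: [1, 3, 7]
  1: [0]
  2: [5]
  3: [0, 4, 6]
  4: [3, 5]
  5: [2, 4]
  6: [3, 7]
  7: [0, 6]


Visit 0, push [7, 3, 1]
Visit 1, push []
Visit 3, push [6, 4]
Visit 4, push [5]
Visit 5, push [2]
Visit 2, push []
Visit 6, push [7]
Visit 7, push []

DFS order: [0, 1, 3, 4, 5, 2, 6, 7]


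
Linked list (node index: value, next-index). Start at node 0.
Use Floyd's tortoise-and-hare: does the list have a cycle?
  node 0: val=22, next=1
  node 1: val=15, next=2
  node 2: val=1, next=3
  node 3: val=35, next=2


Floyd's tortoise (slow, +1) and hare (fast, +2):
  init: slow=0, fast=0
  step 1: slow=1, fast=2
  step 2: slow=2, fast=2
  slow == fast at node 2: cycle detected

Cycle: yes


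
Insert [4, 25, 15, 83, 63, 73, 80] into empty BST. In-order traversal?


Insert 4: root
Insert 25: R from 4
Insert 15: R from 4 -> L from 25
Insert 83: R from 4 -> R from 25
Insert 63: R from 4 -> R from 25 -> L from 83
Insert 73: R from 4 -> R from 25 -> L from 83 -> R from 63
Insert 80: R from 4 -> R from 25 -> L from 83 -> R from 63 -> R from 73

In-order: [4, 15, 25, 63, 73, 80, 83]


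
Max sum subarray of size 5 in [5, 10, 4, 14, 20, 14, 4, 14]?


[0:5]: 53
[1:6]: 62
[2:7]: 56
[3:8]: 66

Max: 66 at [3:8]


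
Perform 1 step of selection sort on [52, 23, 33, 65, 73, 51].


Initial: [52, 23, 33, 65, 73, 51]
Step 1: min=23 at 1
  Swap: [23, 52, 33, 65, 73, 51]

After 1 step: [23, 52, 33, 65, 73, 51]


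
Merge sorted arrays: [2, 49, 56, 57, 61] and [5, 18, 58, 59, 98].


Take 2 from A
Take 5 from B
Take 18 from B
Take 49 from A
Take 56 from A
Take 57 from A
Take 58 from B
Take 59 from B
Take 61 from A

Merged: [2, 5, 18, 49, 56, 57, 58, 59, 61, 98]
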